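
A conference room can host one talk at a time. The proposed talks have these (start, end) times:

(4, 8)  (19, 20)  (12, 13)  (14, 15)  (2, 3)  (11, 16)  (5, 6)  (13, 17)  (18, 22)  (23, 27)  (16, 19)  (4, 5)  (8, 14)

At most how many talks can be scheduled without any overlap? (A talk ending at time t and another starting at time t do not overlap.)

Order by finish time; keep every interval that doesn't clash with the previous kept one.
Sorted by end: (2,3)  (4,5)  (5,6)  (4,8)  (12,13)  (8,14)  (14,15)  (11,16)  (13,17)  (16,19)  (19,20)  (18,22)  (23,27)
take (2,3); take (4,5); take (5,6); take (12,13); take (14,15); take (16,19); take (19,20); skip (18,22); take (23,27).
Selected 8 talks.

8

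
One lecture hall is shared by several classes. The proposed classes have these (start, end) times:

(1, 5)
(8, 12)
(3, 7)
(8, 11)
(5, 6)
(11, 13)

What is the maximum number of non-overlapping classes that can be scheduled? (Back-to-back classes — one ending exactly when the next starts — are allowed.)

4

By end time: (1,5), (5,6), (3,7), (8,11), (8,12), (11,13).
Pick (1,5); next start ≥ 5 → (5,6); next start ≥ 6 → (8,11); next start ≥ 11 → (11,13).
Selected 4 classes.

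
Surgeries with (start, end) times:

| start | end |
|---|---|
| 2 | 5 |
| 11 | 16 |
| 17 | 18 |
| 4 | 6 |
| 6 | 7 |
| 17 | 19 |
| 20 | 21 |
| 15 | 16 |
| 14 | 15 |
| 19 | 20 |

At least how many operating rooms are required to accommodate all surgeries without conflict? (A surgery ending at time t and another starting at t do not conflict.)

starts: [2, 4, 6, 11, 14, 15, 17, 17, 19, 20]
ends:   [5, 6, 7, 15, 16, 16, 18, 19, 20, 21]
s2→1 s4→2  — peak 2.

2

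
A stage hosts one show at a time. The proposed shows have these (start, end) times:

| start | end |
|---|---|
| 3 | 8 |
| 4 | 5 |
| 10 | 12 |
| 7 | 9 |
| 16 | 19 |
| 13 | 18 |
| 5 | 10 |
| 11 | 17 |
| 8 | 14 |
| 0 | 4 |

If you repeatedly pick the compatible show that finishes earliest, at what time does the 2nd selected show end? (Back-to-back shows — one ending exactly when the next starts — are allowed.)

Sort by end time and greedily take each interval whose start is ≥ the last chosen end.
By end time: (0,4), (4,5), (3,8), (7,9), (5,10), (10,12), (8,14), (11,17), (13,18), (16,19).
Pick (0,4); next start ≥ 4 → (4,5); next start ≥ 5 → (7,9); next start ≥ 9 → (10,12); next start ≥ 12 → (13,18).
Selected: (0,4) (4,5) (7,9) (10,12) (13,18)

5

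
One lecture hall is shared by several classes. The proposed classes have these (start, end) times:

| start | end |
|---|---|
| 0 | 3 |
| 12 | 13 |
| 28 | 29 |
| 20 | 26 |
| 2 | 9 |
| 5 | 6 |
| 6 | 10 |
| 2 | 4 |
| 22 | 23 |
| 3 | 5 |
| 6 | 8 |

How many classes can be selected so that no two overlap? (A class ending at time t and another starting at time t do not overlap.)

Sorted by end: (0,3)  (2,4)  (3,5)  (5,6)  (6,8)  (2,9)  (6,10)  (12,13)  (22,23)  (20,26)  (28,29)
take (0,3); skip (2,4); take (3,5); take (5,6); take (6,8); skip (2,9); take (12,13); take (22,23); take (28,29).
Selected 7 classes.

7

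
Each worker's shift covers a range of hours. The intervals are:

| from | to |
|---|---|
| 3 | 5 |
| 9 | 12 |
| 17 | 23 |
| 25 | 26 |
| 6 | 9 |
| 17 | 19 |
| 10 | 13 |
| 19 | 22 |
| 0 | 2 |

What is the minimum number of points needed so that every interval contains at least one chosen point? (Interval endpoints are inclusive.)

By right end: [0,2]  [3,5]  [6,9]  [9,12]  [10,13]  [17,19]  [19,22]  [17,23]  [25,26]
[0,2] uncovered → point at 2; [3,5] uncovered → point at 5; [6,9] uncovered → point at 9; [10,13] uncovered → point at 13; [17,19] uncovered → point at 19; [25,26] uncovered → point at 26.
Points: 2, 5, 9, 13, 19, 26 (6 total).

6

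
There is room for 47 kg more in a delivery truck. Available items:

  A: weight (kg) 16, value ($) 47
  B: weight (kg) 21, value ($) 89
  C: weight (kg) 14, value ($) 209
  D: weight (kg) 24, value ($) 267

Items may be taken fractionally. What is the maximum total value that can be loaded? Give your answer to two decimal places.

514.14

Greedy by value/weight ratio, highest first.
Order: C (209/14=14.93) > D (267/24=11.12) > B (89/21=4.24) > A (47/16=2.94)
Fill: take C (14 @ 209) → take D (24 @ 267) → take 9/21 of B → 38.14; 47/47 used.
Total value = 514.14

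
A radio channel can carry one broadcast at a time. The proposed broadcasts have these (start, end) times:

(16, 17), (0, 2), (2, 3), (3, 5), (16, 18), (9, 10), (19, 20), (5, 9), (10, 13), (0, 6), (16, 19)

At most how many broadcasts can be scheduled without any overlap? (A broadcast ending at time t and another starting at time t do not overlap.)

8

Greedy by earliest finish: after sorting by end time, pick each interval compatible with the last pick.
Sorted by end: (0,2)  (2,3)  (3,5)  (0,6)  (5,9)  (9,10)  (10,13)  (16,17)  (16,18)  (16,19)  (19,20)
take (0,2); take (2,3); take (3,5); take (5,9); take (9,10); take (10,13); take (16,17); skip (16,18); take (19,20).
Selected 8 broadcasts.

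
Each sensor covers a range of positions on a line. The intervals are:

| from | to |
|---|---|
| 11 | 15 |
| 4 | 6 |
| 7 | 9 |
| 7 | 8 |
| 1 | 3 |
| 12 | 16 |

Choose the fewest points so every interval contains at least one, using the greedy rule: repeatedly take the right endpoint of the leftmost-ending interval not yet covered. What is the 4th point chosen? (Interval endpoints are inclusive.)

15

By right end: [1,3]  [4,6]  [7,8]  [7,9]  [11,15]  [12,16]
[1,3] uncovered → point at 3; [4,6] uncovered → point at 6; [7,8] uncovered → point at 8; [11,15] uncovered → point at 15.
Points: 3, 6, 8, 15 (4 total).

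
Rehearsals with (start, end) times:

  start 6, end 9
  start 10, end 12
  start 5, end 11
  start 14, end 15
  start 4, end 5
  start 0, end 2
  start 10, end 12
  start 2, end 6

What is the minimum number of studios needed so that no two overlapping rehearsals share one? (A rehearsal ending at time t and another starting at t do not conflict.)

3

The answer is the maximum number of intervals overlapping at any instant.
starts: [0, 2, 4, 5, 6, 10, 10, 14]
ends:   [2, 5, 6, 9, 11, 12, 12, 15]
s0→1 e2→0 s2→1 s4→2 e5→1 s5→2 e6→1 s6→2 e9→1 s10→2 s10→3  — peak 3.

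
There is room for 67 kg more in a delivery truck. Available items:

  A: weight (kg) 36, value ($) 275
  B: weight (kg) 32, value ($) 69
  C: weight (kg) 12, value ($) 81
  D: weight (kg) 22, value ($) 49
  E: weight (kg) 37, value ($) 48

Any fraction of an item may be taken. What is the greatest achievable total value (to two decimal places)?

Greedy by value/weight ratio, highest first.
Ratios (sorted): A 7.64, C 6.75, D 2.23, B 2.16, E 1.30
take A (36 @ 275); take C (12 @ 81); take 19/22 of D → 42.32. Capacity used 67/67.
Total value = 398.32

398.32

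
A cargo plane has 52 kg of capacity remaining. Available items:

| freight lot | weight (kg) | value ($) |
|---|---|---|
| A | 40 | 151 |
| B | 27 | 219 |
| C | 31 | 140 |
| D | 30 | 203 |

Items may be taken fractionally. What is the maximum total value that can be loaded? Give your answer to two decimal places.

388.17

Sort by value per unit weight and fill in that order.
Order: B (219/27=8.11) > D (203/30=6.77) > C (140/31=4.52) > A (151/40=3.77)
Fill: take B (27 @ 219) → take 25/30 of D → 169.17; 52/52 used.
Total value = 388.17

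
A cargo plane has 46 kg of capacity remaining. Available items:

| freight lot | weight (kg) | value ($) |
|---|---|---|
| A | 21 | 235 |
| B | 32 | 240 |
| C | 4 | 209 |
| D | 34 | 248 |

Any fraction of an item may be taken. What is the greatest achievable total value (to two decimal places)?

601.50

Order: C (209/4=52.25) > A (235/21=11.19) > B (240/32=7.50) > D (248/34=7.29)
Fill: take C (4 @ 209) → take A (21 @ 235) → take 21/32 of B → 157.50; 46/46 used.
Total value = 601.50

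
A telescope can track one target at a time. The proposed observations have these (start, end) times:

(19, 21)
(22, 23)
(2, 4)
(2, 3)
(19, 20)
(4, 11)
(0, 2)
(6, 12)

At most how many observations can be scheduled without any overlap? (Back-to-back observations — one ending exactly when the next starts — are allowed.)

5

Order by finish time; keep every interval that doesn't clash with the previous kept one.
By end time: (0,2), (2,3), (2,4), (4,11), (6,12), (19,20), (19,21), (22,23).
Pick (0,2); next start ≥ 2 → (2,3); next start ≥ 3 → (4,11); next start ≥ 11 → (19,20); next start ≥ 20 → (22,23).
Selected 5 observations.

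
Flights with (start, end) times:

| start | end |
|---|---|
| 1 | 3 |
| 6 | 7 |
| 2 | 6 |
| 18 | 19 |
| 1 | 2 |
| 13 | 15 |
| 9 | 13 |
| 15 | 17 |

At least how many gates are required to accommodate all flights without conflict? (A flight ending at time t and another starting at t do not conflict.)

Events (time:±→running): 1:+→1 1:+→2 … peak 2.

2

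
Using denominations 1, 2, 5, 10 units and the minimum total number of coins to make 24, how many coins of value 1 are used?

Use the largest denomination that fits, subtract, and repeat.
24 − 2×10→4 − 2×2→0
Count of 1: 0

0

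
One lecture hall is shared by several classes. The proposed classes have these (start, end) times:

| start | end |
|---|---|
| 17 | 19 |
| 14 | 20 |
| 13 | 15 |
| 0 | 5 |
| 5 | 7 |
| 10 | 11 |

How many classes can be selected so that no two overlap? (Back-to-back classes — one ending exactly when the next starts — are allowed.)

Sort by end time and greedily take each interval whose start is ≥ the last chosen end.
Sorted by end: (0,5)  (5,7)  (10,11)  (13,15)  (17,19)  (14,20)
take (0,5); take (5,7); take (10,11); take (13,15); take (17,19).
Selected 5 classes.

5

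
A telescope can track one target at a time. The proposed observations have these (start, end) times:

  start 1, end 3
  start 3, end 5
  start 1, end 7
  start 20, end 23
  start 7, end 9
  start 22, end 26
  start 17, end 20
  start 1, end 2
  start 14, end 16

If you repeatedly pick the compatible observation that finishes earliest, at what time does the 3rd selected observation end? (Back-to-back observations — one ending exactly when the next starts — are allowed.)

9

Order by finish time; keep every interval that doesn't clash with the previous kept one.
Sorted by end: (1,2)  (1,3)  (3,5)  (1,7)  (7,9)  (14,16)  (17,20)  (20,23)  (22,26)
take (1,2); skip (1,3); take (3,5); skip (1,7); take (7,9); take (14,16); take (17,20); take (20,23); skip (22,26).
Selected: (1,2) (3,5) (7,9) (14,16) (17,20) (20,23)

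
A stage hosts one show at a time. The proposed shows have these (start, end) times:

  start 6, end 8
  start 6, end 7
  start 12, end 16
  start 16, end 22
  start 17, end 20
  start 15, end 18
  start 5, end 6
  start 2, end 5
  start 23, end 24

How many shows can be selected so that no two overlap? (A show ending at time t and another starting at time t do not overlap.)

6

Sort by end time and greedily take each interval whose start is ≥ the last chosen end.
Sorted by end: (2,5)  (5,6)  (6,7)  (6,8)  (12,16)  (15,18)  (17,20)  (16,22)  (23,24)
take (2,5); take (5,6); take (6,7); take (12,16); take (17,20); skip (16,22); take (23,24).
Selected 6 shows.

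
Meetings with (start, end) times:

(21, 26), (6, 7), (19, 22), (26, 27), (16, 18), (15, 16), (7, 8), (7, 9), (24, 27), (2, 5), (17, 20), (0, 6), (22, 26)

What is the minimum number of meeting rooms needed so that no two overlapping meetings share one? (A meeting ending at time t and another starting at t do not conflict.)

Events (time:±→running): 0:+→1 2:+→2 5:-→1 6:-→0 6:+→1 7:-→0 7:+→1 7:+→2 8:-→1 9:-→0 15:+→1 16:-→0 16:+→1 17:+→2 18:-→1 19:+→2 20:-→1 21:+→2 22:-→1 22:+→2 24:+→3 … peak 3.

3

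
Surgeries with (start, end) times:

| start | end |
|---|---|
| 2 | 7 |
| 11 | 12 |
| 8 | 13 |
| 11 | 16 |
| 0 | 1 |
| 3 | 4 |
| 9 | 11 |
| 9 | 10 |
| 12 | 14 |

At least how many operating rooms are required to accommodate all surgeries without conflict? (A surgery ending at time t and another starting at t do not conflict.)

3

The answer is the maximum number of intervals overlapping at any instant.
starts: [0, 2, 3, 8, 9, 9, 11, 11, 12]
ends:   [1, 4, 7, 10, 11, 12, 13, 14, 16]
s0→1 e1→0 s2→1 s3→2 e4→1 e7→0 s8→1 s9→2 s9→3  — peak 3.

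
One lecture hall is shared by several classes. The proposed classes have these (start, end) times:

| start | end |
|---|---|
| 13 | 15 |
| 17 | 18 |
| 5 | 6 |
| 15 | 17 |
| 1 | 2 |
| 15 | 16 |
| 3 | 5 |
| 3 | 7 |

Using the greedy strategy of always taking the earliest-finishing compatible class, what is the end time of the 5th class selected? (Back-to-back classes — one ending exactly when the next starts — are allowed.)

By end time: (1,2), (3,5), (5,6), (3,7), (13,15), (15,16), (15,17), (17,18).
Pick (1,2); next start ≥ 2 → (3,5); next start ≥ 5 → (5,6); next start ≥ 6 → (13,15); next start ≥ 15 → (15,16); next start ≥ 16 → (17,18).
Selected: (1,2) (3,5) (5,6) (13,15) (15,16) (17,18)

16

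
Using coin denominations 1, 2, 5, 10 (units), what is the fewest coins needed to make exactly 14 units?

14 − 1×10→4 − 2×2→0
Total coins = 1 + 2 = 3

3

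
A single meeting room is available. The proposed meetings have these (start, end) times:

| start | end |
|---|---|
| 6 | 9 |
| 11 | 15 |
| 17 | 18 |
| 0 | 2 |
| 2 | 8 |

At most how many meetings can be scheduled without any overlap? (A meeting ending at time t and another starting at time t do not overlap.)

4

Order by finish time; keep every interval that doesn't clash with the previous kept one.
Sorted by end: (0,2)  (2,8)  (6,9)  (11,15)  (17,18)
take (0,2); take (2,8); take (11,15); take (17,18).
Selected 4 meetings.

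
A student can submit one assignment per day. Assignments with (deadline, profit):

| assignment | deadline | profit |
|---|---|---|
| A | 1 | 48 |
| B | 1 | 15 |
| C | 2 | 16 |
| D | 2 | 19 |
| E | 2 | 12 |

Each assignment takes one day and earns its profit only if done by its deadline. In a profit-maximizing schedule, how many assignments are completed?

2

Sort by profit descending; place each in the latest free slot ≤ its deadline.
By profit: A(d1,48), D(d2,19), C(d2,16), B(d1,15), E(d2,12)
A→slot 1; D→slot 2; C skipped; B skipped; E skipped.
2 of 5 scheduled.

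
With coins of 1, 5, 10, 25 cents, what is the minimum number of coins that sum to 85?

Greedy: take as many of the largest coin as possible, then repeat with the remainder.
85 = 3×25 + 1×10
Total coins = 3 + 1 = 4

4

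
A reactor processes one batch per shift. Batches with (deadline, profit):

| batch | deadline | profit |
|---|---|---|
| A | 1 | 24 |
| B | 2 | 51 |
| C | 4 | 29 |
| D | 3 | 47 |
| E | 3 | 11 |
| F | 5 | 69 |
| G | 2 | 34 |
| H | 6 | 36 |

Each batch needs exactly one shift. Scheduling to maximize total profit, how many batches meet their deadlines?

6

By profit: F(d5,69), B(d2,51), D(d3,47), H(d6,36), G(d2,34), C(d4,29), A(d1,24), E(d3,11)
F→slot 5; B→slot 2; D→slot 3; H→slot 6; G→slot 1; C→slot 4; A skipped; E skipped.
6 of 8 scheduled.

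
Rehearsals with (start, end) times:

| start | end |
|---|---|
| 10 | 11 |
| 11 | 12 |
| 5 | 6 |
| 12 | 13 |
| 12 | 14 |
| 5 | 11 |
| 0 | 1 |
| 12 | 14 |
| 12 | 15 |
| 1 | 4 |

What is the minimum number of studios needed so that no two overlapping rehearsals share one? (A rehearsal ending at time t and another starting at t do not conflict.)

The answer is the maximum number of intervals overlapping at any instant.
Events (time:±→running): 0:+→1 1:-→0 1:+→1 4:-→0 5:+→1 5:+→2 6:-→1 10:+→2 11:-→1 11:-→0 11:+→1 12:-→0 12:+→1 12:+→2 12:+→3 12:+→4 … peak 4.

4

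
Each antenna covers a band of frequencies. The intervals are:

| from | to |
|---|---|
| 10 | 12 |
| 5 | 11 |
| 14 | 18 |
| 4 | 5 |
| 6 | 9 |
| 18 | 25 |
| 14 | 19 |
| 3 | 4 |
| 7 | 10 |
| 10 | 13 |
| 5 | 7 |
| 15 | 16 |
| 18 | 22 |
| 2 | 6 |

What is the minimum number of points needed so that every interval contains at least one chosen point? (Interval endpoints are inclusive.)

5

Sort by right endpoint; whenever an interval is uncovered, place a point at its right end.
By right end: [3,4]  [4,5]  [2,6]  [5,7]  [6,9]  [7,10]  [5,11]  [10,12]  [10,13]  [15,16]  [14,18]  [14,19]  [18,22]  [18,25]
[3,4] uncovered → point at 4; [5,7] uncovered → point at 7; [10,12] uncovered → point at 12; [15,16] uncovered → point at 16; [18,22] uncovered → point at 22.
Points: 4, 7, 12, 16, 22 (5 total).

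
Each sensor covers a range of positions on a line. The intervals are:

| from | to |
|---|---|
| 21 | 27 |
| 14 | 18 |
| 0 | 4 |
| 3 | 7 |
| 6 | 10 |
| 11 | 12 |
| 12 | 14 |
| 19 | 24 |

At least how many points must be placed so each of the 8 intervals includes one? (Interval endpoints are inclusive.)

By right end: [0,4]  [3,7]  [6,10]  [11,12]  [12,14]  [14,18]  [19,24]  [21,27]
[0,4] uncovered → point at 4; [6,10] uncovered → point at 10; [11,12] uncovered → point at 12; [14,18] uncovered → point at 18; [19,24] uncovered → point at 24.
Points: 4, 10, 12, 18, 24 (5 total).

5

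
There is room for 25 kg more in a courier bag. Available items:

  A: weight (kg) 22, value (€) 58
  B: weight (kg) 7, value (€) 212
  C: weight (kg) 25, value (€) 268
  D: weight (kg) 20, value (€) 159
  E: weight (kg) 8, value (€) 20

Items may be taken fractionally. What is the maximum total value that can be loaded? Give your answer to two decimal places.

Sort by value per unit weight and fill in that order.
Ratios (sorted): B 30.29, C 10.72, D 7.95, A 2.64, E 2.50
take B (7 @ 212); take 18/25 of C → 192.96. Capacity used 25/25.
Total value = 404.96

404.96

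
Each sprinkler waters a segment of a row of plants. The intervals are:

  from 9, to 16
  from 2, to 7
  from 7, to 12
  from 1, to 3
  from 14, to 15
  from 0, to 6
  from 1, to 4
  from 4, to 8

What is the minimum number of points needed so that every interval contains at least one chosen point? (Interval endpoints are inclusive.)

Process intervals by earliest right end; each time one isn't hit yet, stab at its right endpoint.
Sorted: [1,3] [1,4] [0,6] [2,7] [4,8] [7,12] [14,15] [9,16]
{[1,3],[1,4],[0,6],[2,7]} hit by 3; {[4,8],[7,12]} hit by 8; {[14,15],[9,16]} hit by 15.
Points: 3, 8, 15 (3 total).

3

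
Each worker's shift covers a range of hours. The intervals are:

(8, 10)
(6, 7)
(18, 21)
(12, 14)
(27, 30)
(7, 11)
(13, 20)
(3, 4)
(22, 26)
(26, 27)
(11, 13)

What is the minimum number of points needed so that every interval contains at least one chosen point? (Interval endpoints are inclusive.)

By right end: [3,4]  [6,7]  [8,10]  [7,11]  [11,13]  [12,14]  [13,20]  [18,21]  [22,26]  [26,27]  [27,30]
[3,4] uncovered → point at 4; [6,7] uncovered → point at 7; [8,10] uncovered → point at 10; [11,13] uncovered → point at 13; [18,21] uncovered → point at 21; [22,26] uncovered → point at 26; [27,30] uncovered → point at 30.
Points: 4, 7, 10, 13, 21, 26, 30 (7 total).

7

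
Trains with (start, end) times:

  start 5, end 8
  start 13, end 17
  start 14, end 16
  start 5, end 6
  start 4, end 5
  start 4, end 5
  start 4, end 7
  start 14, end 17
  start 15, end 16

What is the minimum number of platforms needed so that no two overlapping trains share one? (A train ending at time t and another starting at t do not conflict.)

4

Count concurrent intervals with a sweep; the peak is the room count.
Events (time:±→running): 4:+→1 4:+→2 4:+→3 5:-→2 5:-→1 5:+→2 5:+→3 6:-→2 7:-→1 8:-→0 13:+→1 14:+→2 14:+→3 15:+→4 … peak 4.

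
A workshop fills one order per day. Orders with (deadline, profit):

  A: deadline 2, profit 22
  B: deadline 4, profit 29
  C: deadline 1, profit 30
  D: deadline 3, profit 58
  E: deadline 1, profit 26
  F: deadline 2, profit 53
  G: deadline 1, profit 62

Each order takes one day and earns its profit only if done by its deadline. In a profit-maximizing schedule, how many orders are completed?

By profit: G(d1,62), D(d3,58), F(d2,53), C(d1,30), B(d4,29), E(d1,26), A(d2,22)
G→slot 1; D→slot 3; F→slot 2; C skipped; B→slot 4; E skipped; A skipped.
4 of 7 scheduled.

4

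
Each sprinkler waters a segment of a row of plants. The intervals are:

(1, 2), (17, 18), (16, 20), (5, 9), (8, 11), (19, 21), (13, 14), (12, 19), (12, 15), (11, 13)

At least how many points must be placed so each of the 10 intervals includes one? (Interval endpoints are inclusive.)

5

Process intervals by earliest right end; each time one isn't hit yet, stab at its right endpoint.
By right end: [1,2]  [5,9]  [8,11]  [11,13]  [13,14]  [12,15]  [17,18]  [12,19]  [16,20]  [19,21]
[1,2] uncovered → point at 2; [5,9] uncovered → point at 9; [11,13] uncovered → point at 13; [17,18] uncovered → point at 18; [19,21] uncovered → point at 21.
Points: 2, 9, 13, 18, 21 (5 total).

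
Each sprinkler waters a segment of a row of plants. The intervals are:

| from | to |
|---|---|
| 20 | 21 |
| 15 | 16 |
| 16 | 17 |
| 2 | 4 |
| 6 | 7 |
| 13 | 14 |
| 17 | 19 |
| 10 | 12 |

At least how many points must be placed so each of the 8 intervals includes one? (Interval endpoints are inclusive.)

7

By right end: [2,4]  [6,7]  [10,12]  [13,14]  [15,16]  [16,17]  [17,19]  [20,21]
[2,4] uncovered → point at 4; [6,7] uncovered → point at 7; [10,12] uncovered → point at 12; [13,14] uncovered → point at 14; [15,16] uncovered → point at 16; [17,19] uncovered → point at 19; [20,21] uncovered → point at 21.
Points: 4, 7, 12, 14, 16, 19, 21 (7 total).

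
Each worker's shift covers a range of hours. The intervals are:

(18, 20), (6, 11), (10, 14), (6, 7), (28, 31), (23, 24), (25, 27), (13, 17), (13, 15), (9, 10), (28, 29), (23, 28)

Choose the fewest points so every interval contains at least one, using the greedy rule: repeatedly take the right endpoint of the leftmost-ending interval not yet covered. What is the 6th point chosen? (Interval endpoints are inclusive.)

Sort by right endpoint; whenever an interval is uncovered, place a point at its right end.
By right end: [6,7]  [9,10]  [6,11]  [10,14]  [13,15]  [13,17]  [18,20]  [23,24]  [25,27]  [23,28]  [28,29]  [28,31]
[6,7] uncovered → point at 7; [9,10] uncovered → point at 10; [13,15] uncovered → point at 15; [18,20] uncovered → point at 20; [23,24] uncovered → point at 24; [25,27] uncovered → point at 27; [28,29] uncovered → point at 29.
Points: 7, 10, 15, 20, 24, 27, 29 (7 total).

27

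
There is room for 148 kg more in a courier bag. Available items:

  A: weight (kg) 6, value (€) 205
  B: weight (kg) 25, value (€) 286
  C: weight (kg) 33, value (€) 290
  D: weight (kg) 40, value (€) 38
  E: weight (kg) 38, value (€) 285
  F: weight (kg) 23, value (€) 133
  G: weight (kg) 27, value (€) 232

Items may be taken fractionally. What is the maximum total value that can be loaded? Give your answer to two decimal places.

Ratios (sorted): A 34.17, B 11.44, C 8.79, G 8.59, E 7.50, F 5.78, D 0.95
take A (6 @ 205); take B (25 @ 286); take C (33 @ 290); take G (27 @ 232); take E (38 @ 285); take 19/23 of F → 109.87. Capacity used 148/148.
Total value = 1407.87

1407.87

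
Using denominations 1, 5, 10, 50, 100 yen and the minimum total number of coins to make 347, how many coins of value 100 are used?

347 = 3×100 + 4×10 + 1×5 + 2×1
Count of 100: 3

3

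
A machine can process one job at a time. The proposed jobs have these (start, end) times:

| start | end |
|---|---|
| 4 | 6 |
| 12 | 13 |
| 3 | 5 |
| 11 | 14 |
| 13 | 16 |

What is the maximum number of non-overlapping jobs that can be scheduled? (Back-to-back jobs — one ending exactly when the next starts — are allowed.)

Sorted by end: (3,5)  (4,6)  (12,13)  (11,14)  (13,16)
take (3,5); skip (4,6); take (12,13); take (13,16).
Selected 3 jobs.

3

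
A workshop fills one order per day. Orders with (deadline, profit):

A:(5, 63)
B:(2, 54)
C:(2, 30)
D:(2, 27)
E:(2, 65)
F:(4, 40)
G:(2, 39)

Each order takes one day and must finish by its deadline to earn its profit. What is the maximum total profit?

Profit order: E=65 A=63 B=54 F=40 G=39 C=30 D=27
Assign: E→slot 2, A→slot 5, B→slot 1, F→slot 4, G skipped, C skipped, D skipped.
Slots: [1:B] [2:E] [4:F] [5:A]
Profit = 54 + 65 + 40 + 63 = 222

222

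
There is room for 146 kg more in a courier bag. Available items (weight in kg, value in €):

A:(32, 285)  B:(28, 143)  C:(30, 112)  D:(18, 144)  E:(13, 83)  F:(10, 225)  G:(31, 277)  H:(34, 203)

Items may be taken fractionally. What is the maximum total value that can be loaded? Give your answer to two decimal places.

1257.86

Greedy by value/weight ratio, highest first.
Ratios (sorted): F 22.50, G 8.94, A 8.91, D 8.00, E 6.38, H 5.97, B 5.11, C 3.73
take F (10 @ 225); take G (31 @ 277); take A (32 @ 285); take D (18 @ 144); take E (13 @ 83); take H (34 @ 203); take 8/28 of B → 40.86. Capacity used 146/146.
Total value = 1257.86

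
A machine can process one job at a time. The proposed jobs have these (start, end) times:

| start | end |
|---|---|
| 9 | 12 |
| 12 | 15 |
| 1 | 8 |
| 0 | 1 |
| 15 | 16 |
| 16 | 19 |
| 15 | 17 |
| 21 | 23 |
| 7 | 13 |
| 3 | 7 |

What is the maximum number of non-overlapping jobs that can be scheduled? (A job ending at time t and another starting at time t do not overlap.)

7

By end time: (0,1), (3,7), (1,8), (9,12), (7,13), (12,15), (15,16), (15,17), (16,19), (21,23).
Pick (0,1); next start ≥ 1 → (3,7); next start ≥ 7 → (9,12); next start ≥ 12 → (12,15); next start ≥ 15 → (15,16); next start ≥ 16 → (16,19); next start ≥ 19 → (21,23).
Selected 7 jobs.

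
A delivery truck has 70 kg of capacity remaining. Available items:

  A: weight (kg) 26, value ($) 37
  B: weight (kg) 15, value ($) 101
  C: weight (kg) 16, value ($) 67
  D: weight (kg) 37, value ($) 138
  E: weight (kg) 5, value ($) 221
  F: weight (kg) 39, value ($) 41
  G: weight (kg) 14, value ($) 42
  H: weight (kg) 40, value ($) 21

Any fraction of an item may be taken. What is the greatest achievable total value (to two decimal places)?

515.81

Greedy by value/weight ratio, highest first.
Ratios (sorted): E 44.20, B 6.73, C 4.19, D 3.73, G 3.00, A 1.42, F 1.05, H 0.53
take E (5 @ 221); take B (15 @ 101); take C (16 @ 67); take 34/37 of D → 126.81. Capacity used 70/70.
Total value = 515.81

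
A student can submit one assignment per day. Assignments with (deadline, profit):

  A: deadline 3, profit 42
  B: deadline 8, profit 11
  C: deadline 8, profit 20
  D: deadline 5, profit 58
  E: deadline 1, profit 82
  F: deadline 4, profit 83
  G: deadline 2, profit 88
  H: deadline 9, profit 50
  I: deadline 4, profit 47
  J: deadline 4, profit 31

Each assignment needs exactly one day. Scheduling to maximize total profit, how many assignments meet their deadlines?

Take jobs in profit order; each goes to the latest open slot no later than its deadline.
Profit order: G=88 F=83 E=82 D=58 H=50 I=47 A=42 J=31 C=20 B=11
Assign: G→slot 2, F→slot 4, E→slot 1, D→slot 5, H→slot 9, I→slot 3, A skipped, J skipped, C→slot 8, B→slot 7.
Slots: [1:E] [2:G] [3:I] [4:F] [5:D] [7:B] [8:C] [9:H]
8 of 10 scheduled.

8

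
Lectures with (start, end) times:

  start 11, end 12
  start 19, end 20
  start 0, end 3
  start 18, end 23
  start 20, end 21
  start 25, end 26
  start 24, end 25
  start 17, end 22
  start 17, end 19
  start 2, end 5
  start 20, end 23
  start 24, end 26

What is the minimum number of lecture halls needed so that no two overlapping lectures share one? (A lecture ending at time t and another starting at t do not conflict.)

4

Events (time:±→running): 0:+→1 2:+→2 3:-→1 5:-→0 11:+→1 12:-→0 17:+→1 17:+→2 18:+→3 19:-→2 19:+→3 20:-→2 20:+→3 20:+→4 … peak 4.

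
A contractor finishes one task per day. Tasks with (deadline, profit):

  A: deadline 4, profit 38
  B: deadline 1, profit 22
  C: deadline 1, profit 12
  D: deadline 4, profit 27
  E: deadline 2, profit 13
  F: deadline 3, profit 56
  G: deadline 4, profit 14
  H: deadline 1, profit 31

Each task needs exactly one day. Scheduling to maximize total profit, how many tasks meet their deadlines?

4

By profit: F(d3,56), A(d4,38), H(d1,31), D(d4,27), B(d1,22), G(d4,14), E(d2,13), C(d1,12)
F→slot 3; A→slot 4; H→slot 1; D→slot 2; B skipped; G skipped; E skipped; C skipped.
4 of 8 scheduled.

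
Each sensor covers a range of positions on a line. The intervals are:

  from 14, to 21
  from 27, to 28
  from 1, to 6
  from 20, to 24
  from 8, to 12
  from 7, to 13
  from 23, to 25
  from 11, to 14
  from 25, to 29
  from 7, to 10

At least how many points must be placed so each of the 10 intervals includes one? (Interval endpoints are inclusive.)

By right end: [1,6]  [7,10]  [8,12]  [7,13]  [11,14]  [14,21]  [20,24]  [23,25]  [27,28]  [25,29]
[1,6] uncovered → point at 6; [7,10] uncovered → point at 10; [11,14] uncovered → point at 14; [20,24] uncovered → point at 24; [27,28] uncovered → point at 28.
Points: 6, 10, 14, 24, 28 (5 total).

5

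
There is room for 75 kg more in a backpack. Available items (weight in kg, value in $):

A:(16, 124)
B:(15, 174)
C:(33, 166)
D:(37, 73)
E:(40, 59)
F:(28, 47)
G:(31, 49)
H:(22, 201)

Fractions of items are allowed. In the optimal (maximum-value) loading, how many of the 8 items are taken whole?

3

Greedy by value/weight ratio, highest first.
Order: B (174/15=11.60) > H (201/22=9.14) > A (124/16=7.75) > C (166/33=5.03) > D (73/37=1.97) > F (47/28=1.68) > G (49/31=1.58) > E (59/40=1.48)
Fill: take B (15 @ 174) → take H (22 @ 201) → take A (16 @ 124) → take 22/33 of C → 110.67; 75/75 used.
3 item(s) taken whole; one partial (take 22/33 of C).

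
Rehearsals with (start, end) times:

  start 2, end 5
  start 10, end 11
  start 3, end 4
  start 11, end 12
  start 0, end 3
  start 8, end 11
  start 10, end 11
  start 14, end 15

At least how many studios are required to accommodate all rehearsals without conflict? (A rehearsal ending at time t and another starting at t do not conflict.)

Events (time:±→running): 0:+→1 2:+→2 3:-→1 3:+→2 4:-→1 5:-→0 8:+→1 10:+→2 10:+→3 … peak 3.

3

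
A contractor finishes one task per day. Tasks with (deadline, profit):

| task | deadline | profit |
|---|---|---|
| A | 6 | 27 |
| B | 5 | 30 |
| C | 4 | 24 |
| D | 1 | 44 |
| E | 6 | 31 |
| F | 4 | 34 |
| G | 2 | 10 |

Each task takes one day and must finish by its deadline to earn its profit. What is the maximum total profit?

Take jobs in profit order; each goes to the latest open slot no later than its deadline.
Profit order: D=44 F=34 E=31 B=30 A=27 C=24 G=10
Assign: D→slot 1, F→slot 4, E→slot 6, B→slot 5, A→slot 3, C→slot 2, G skipped.
Slots: [1:D] [2:C] [3:A] [4:F] [5:B] [6:E]
Profit = 44 + 24 + 27 + 34 + 30 + 31 = 190

190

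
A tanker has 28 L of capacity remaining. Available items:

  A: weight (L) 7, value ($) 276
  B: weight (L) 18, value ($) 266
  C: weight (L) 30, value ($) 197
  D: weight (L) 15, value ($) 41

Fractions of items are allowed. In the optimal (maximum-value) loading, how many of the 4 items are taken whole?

Ratios (sorted): A 39.43, B 14.78, C 6.57, D 2.73
take A (7 @ 276); take B (18 @ 266); take 3/30 of C → 19.70. Capacity used 28/28.
2 item(s) taken whole; one partial (take 3/30 of C).

2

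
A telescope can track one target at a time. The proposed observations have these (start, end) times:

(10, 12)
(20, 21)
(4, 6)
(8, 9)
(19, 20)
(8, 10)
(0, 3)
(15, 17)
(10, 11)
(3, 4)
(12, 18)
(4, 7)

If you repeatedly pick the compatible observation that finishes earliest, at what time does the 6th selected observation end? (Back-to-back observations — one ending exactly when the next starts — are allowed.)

Greedy by earliest finish: after sorting by end time, pick each interval compatible with the last pick.
By end time: (0,3), (3,4), (4,6), (4,7), (8,9), (8,10), (10,11), (10,12), (15,17), (12,18), (19,20), (20,21).
Pick (0,3); next start ≥ 3 → (3,4); next start ≥ 4 → (4,6); next start ≥ 6 → (8,9); next start ≥ 9 → (10,11); next start ≥ 11 → (15,17); next start ≥ 17 → (19,20); next start ≥ 20 → (20,21).
Selected: (0,3) (3,4) (4,6) (8,9) (10,11) (15,17) (19,20) (20,21)

17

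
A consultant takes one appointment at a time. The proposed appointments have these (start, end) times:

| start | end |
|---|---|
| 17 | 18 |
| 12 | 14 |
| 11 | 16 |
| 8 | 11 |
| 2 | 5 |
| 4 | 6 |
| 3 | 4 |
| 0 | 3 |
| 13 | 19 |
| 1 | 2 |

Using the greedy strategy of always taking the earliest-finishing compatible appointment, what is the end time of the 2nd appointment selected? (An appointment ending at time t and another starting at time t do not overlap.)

4

Sort by end time and greedily take each interval whose start is ≥ the last chosen end.
Sorted by end: (1,2)  (0,3)  (3,4)  (2,5)  (4,6)  (8,11)  (12,14)  (11,16)  (17,18)  (13,19)
take (1,2); skip (0,3); take (3,4); skip (2,5); take (4,6); take (8,11); take (12,14); skip (11,16); take (17,18).
Selected: (1,2) (3,4) (4,6) (8,11) (12,14) (17,18)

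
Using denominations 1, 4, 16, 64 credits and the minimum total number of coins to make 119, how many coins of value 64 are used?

119 = 1×64 + 3×16 + 1×4 + 3×1
Count of 64: 1

1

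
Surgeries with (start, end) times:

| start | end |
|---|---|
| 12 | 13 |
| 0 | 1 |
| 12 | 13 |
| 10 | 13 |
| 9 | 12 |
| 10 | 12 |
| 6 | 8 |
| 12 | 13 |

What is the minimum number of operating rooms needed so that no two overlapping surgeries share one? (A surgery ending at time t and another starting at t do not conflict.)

The answer is the maximum number of intervals overlapping at any instant.
Events (time:±→running): 0:+→1 1:-→0 6:+→1 8:-→0 9:+→1 10:+→2 10:+→3 12:-→2 12:-→1 12:+→2 12:+→3 12:+→4 … peak 4.

4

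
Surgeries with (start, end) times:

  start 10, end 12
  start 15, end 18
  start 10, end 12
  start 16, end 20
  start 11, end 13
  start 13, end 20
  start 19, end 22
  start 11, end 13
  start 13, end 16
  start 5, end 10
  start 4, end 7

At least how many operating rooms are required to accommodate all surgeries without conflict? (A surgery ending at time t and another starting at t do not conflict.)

4

Events (time:±→running): 4:+→1 5:+→2 7:-→1 10:-→0 10:+→1 10:+→2 11:+→3 11:+→4 … peak 4.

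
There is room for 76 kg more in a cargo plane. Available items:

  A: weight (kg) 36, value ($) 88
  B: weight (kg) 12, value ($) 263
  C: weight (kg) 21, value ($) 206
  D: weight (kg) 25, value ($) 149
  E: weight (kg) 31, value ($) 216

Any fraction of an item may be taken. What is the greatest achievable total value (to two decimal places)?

Greedy by value/weight ratio, highest first.
Order: B (263/12=21.92) > C (206/21=9.81) > E (216/31=6.97) > D (149/25=5.96) > A (88/36=2.44)
Fill: take B (12 @ 263) → take C (21 @ 206) → take E (31 @ 216) → take 12/25 of D → 71.52; 76/76 used.
Total value = 756.52

756.52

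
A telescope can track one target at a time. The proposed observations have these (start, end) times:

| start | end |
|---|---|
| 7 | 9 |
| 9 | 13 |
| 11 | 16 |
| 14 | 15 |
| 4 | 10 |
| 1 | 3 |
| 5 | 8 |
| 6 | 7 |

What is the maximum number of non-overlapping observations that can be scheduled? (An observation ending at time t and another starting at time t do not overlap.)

Sorted by end: (1,3)  (6,7)  (5,8)  (7,9)  (4,10)  (9,13)  (14,15)  (11,16)
take (1,3); take (6,7); skip (5,8); take (7,9); skip (4,10); take (9,13); take (14,15); skip (11,16).
Selected 5 observations.

5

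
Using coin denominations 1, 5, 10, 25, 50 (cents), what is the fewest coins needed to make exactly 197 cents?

8

197 = 3×50 + 1×25 + 2×10 + 2×1
Total coins = 3 + 1 + 2 + 2 = 8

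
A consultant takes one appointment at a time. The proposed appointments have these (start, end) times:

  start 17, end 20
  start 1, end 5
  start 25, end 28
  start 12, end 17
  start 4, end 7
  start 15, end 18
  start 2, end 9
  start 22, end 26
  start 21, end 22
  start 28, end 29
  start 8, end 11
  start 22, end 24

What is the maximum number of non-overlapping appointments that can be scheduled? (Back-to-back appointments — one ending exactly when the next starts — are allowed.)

Order by finish time; keep every interval that doesn't clash with the previous kept one.
By end time: (1,5), (4,7), (2,9), (8,11), (12,17), (15,18), (17,20), (21,22), (22,24), (22,26), (25,28), (28,29).
Pick (1,5); next start ≥ 5 → (8,11); next start ≥ 11 → (12,17); next start ≥ 17 → (17,20); next start ≥ 20 → (21,22); next start ≥ 22 → (22,24); next start ≥ 24 → (25,28); next start ≥ 28 → (28,29).
Selected 8 appointments.

8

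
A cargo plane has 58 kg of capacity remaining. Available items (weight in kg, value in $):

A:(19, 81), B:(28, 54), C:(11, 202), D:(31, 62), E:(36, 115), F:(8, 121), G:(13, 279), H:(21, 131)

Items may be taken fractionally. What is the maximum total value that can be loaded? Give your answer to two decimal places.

Sort by value per unit weight and fill in that order.
Order: G (279/13=21.46) > C (202/11=18.36) > F (121/8=15.12) > H (131/21=6.24) > A (81/19=4.26) > E (115/36=3.19) > D (62/31=2.00) > B (54/28=1.93)
Fill: take G (13 @ 279) → take C (11 @ 202) → take F (8 @ 121) → take H (21 @ 131) → take 5/19 of A → 21.32; 58/58 used.
Total value = 754.32

754.32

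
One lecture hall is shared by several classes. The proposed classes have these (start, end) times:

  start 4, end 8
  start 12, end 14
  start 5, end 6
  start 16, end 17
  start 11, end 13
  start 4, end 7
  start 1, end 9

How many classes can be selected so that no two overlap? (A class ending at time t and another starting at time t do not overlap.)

3

Order by finish time; keep every interval that doesn't clash with the previous kept one.
Sorted by end: (5,6)  (4,7)  (4,8)  (1,9)  (11,13)  (12,14)  (16,17)
take (5,6); take (11,13); take (16,17).
Selected 3 classes.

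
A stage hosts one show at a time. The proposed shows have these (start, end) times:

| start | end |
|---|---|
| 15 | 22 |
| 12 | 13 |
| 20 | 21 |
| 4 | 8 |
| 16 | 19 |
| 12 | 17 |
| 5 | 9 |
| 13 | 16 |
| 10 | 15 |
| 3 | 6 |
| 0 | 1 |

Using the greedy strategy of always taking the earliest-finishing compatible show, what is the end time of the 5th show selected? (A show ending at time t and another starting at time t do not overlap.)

Greedy by earliest finish: after sorting by end time, pick each interval compatible with the last pick.
Sorted by end: (0,1)  (3,6)  (4,8)  (5,9)  (12,13)  (10,15)  (13,16)  (12,17)  (16,19)  (20,21)  (15,22)
take (0,1); take (3,6); take (12,13); skip (10,15); take (13,16); take (16,19); take (20,21); skip (15,22).
Selected: (0,1) (3,6) (12,13) (13,16) (16,19) (20,21)

19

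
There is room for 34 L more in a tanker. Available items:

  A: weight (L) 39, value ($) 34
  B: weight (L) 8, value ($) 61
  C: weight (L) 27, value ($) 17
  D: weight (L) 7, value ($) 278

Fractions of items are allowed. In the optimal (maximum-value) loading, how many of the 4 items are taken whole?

Greedy by value/weight ratio, highest first.
Order: D (278/7=39.71) > B (61/8=7.62) > A (34/39=0.87) > C (17/27=0.63)
Fill: take D (7 @ 278) → take B (8 @ 61) → take 19/39 of A → 16.56; 34/34 used.
2 item(s) taken whole; one partial (take 19/39 of A).

2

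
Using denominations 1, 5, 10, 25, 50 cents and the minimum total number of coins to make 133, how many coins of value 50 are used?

2

Greedy: take as many of the largest coin as possible, then repeat with the remainder.
133 = 2×50 + 1×25 + 1×5 + 3×1
Count of 50: 2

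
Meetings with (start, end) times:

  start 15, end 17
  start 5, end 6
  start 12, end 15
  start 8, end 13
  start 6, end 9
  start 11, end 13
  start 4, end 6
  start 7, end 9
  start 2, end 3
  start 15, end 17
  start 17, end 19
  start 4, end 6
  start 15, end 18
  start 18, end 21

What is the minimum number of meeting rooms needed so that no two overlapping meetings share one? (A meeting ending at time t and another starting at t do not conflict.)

Count concurrent intervals with a sweep; the peak is the room count.
Events (time:±→running): 2:+→1 3:-→0 4:+→1 4:+→2 5:+→3 … peak 3.

3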